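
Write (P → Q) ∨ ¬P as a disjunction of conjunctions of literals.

(P → Q) ∨ ¬P
≡ ¬P ∨ Q ∨ ¬P   [eliminate →]
≡ ¬P ∨ Q   [simplify]

¬P ∨ Q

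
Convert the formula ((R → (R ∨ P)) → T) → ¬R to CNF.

¬T ∨ ¬R

((R → (R ∨ P)) → T) → ¬R
≡ ¬((R → (R ∨ P)) → T) ∨ ¬R
≡ ¬(¬(R → (R ∨ P)) ∨ T) ∨ ¬R
≡ ¬(¬(¬R ∨ R ∨ P) ∨ T) ∨ ¬R
≡ (¬¬(¬R ∨ R ∨ P) ∧ ¬T) ∨ ¬R
≡ ((¬R ∨ R ∨ P) ∧ ¬T) ∨ ¬R
≡ (¬R ∨ R ∨ P ∨ ¬R) ∧ (¬T ∨ ¬R)
≡ ¬T ∨ ¬R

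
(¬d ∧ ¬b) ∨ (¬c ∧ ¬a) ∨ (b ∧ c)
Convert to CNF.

(¬d ∨ ¬c ∨ b) ∧ (¬d ∨ ¬a ∨ b) ∧ (¬d ∨ ¬a ∨ c) ∧ (¬b ∨ ¬a ∨ c)

(¬d ∧ ¬b) ∨ (¬c ∧ ¬a) ∨ (b ∧ c)
≡ (¬d ∨ ¬c ∨ b) ∧ (¬d ∨ ¬c ∨ c) ∧ (¬d ∨ ¬a ∨ b) ∧ (¬d ∨ ¬a ∨ c) ∧ (¬b ∨ ¬c ∨ b) ∧ (¬b ∨ ¬c ∨ c) ∧ (¬b ∨ ¬a ∨ b) ∧ (¬b ∨ ¬a ∨ c)
≡ (¬d ∨ ¬c ∨ b) ∧ (¬d ∨ ¬a ∨ b) ∧ (¬d ∨ ¬a ∨ c) ∧ (¬b ∨ ¬a ∨ c)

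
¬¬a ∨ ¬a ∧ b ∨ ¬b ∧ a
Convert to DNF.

¬¬a ∨ ¬a ∧ b ∨ ¬b ∧ a
≡ a ∨ ¬a ∧ b ∨ ¬b ∧ a   — double negation
≡ a ∨ ¬a ∧ b   — simplify

a ∨ ¬a ∧ b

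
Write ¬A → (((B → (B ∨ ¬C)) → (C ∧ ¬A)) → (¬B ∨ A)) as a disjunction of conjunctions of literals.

A ∨ ¬C ∨ ¬B

¬A → (((B → (B ∨ ¬C)) → (C ∧ ¬A)) → (¬B ∨ A))
⇔ ¬¬A ∨ (((B → (B ∨ ¬C)) → (C ∧ ¬A)) → (¬B ∨ A))   [eliminate →]
⇔ ¬¬A ∨ ¬((B → (B ∨ ¬C)) → (C ∧ ¬A)) ∨ ¬B ∨ A   [eliminate →]
⇔ ¬¬A ∨ ¬(¬(B → (B ∨ ¬C)) ∨ (C ∧ ¬A)) ∨ ¬B ∨ A   [eliminate →]
⇔ ¬¬A ∨ ¬(¬(¬B ∨ B ∨ ¬C) ∨ (C ∧ ¬A)) ∨ ¬B ∨ A   [eliminate →]
⇔ A ∨ ¬(¬(¬B ∨ B ∨ ¬C) ∨ (C ∧ ¬A)) ∨ ¬B ∨ A   [double negation]
⇔ A ∨ (¬¬(¬B ∨ B ∨ ¬C) ∧ ¬(C ∧ ¬A)) ∨ ¬B ∨ A   [De Morgan]
⇔ A ∨ ((¬B ∨ B ∨ ¬C) ∧ ¬(C ∧ ¬A)) ∨ ¬B ∨ A   [double negation]
⇔ A ∨ ((¬B ∨ B ∨ ¬C) ∧ (¬C ∨ ¬¬A)) ∨ ¬B ∨ A   [De Morgan]
⇔ A ∨ ((¬B ∨ B ∨ ¬C) ∧ (¬C ∨ A)) ∨ ¬B ∨ A   [double negation]
⇔ A ∨ (¬B ∧ ¬C) ∨ (¬B ∧ A) ∨ (B ∧ ¬C) ∨ (B ∧ A) ∨ (¬C ∧ ¬C) ∨ (¬C ∧ A) ∨ ¬B ∨ A   [distribute ∧ over ∨]
⇔ A ∨ ¬C ∨ ¬B   [simplify]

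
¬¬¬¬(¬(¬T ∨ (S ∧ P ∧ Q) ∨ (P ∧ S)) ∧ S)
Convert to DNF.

T ∧ ¬P ∧ S

¬¬¬¬(¬(¬T ∨ (S ∧ P ∧ Q) ∨ (P ∧ S)) ∧ S)
≡ ¬¬(¬(¬T ∨ (S ∧ P ∧ Q) ∨ (P ∧ S)) ∧ S)   [double negation]
≡ ¬(¬T ∨ (S ∧ P ∧ Q) ∨ (P ∧ S)) ∧ S   [double negation]
≡ ¬¬T ∧ ¬(S ∧ P ∧ Q) ∧ ¬(P ∧ S) ∧ S   [De Morgan]
≡ T ∧ ¬(S ∧ P ∧ Q) ∧ ¬(P ∧ S) ∧ S   [double negation]
≡ T ∧ (¬S ∨ ¬P ∨ ¬Q) ∧ ¬(P ∧ S) ∧ S   [De Morgan]
≡ T ∧ (¬S ∨ ¬P ∨ ¬Q) ∧ (¬P ∨ ¬S) ∧ S   [De Morgan]
≡ (T ∧ ¬S ∧ ¬P ∧ S) ∨ (T ∧ ¬S ∧ ¬S ∧ S) ∨ (T ∧ ¬P ∧ ¬P ∧ S) ∨ (T ∧ ¬P ∧ ¬S ∧ S) ∨ (T ∧ ¬Q ∧ ¬P ∧ S) ∨ (T ∧ ¬Q ∧ ¬S ∧ S)   [distribute ∧ over ∨]
≡ T ∧ ¬P ∧ S   [simplify]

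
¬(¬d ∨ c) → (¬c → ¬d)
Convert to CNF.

¬d ∨ c

¬(¬d ∨ c) → (¬c → ¬d)
⇔ ¬¬(¬d ∨ c) ∨ (¬c → ¬d)   [eliminate →]
⇔ ¬¬(¬d ∨ c) ∨ ¬¬c ∨ ¬d   [eliminate →]
⇔ ¬d ∨ c ∨ ¬¬c ∨ ¬d   [double negation]
⇔ ¬d ∨ c ∨ c ∨ ¬d   [double negation]
⇔ ¬d ∨ c   [simplify]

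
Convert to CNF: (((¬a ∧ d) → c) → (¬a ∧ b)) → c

(((¬a ∧ d) → c) → (¬a ∧ b)) → c
≡ ¬(((¬a ∧ d) → c) → (¬a ∧ b)) ∨ c   — eliminate →
≡ ¬(¬((¬a ∧ d) → c) ∨ (¬a ∧ b)) ∨ c   — eliminate →
≡ ¬(¬(¬(¬a ∧ d) ∨ c) ∨ (¬a ∧ b)) ∨ c   — eliminate →
≡ (¬¬(¬(¬a ∧ d) ∨ c) ∧ ¬(¬a ∧ b)) ∨ c   — De Morgan
≡ ((¬(¬a ∧ d) ∨ c) ∧ ¬(¬a ∧ b)) ∨ c   — double negation
≡ ((¬¬a ∨ ¬d ∨ c) ∧ ¬(¬a ∧ b)) ∨ c   — De Morgan
≡ ((a ∨ ¬d ∨ c) ∧ ¬(¬a ∧ b)) ∨ c   — double negation
≡ ((a ∨ ¬d ∨ c) ∧ (¬¬a ∨ ¬b)) ∨ c   — De Morgan
≡ ((a ∨ ¬d ∨ c) ∧ (a ∨ ¬b)) ∨ c   — double negation
≡ (a ∨ ¬d ∨ c ∨ c) ∧ (a ∨ ¬b ∨ c)   — distribute ∨ over ∧
≡ (a ∨ ¬d ∨ c) ∧ (a ∨ ¬b ∨ c)   — simplify

(a ∨ ¬d ∨ c) ∧ (a ∨ ¬b ∨ c)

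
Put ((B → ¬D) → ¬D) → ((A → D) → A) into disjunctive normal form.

((B → ¬D) → ¬D) → ((A → D) → A)
≡ ¬((B → ¬D) → ¬D) ∨ ((A → D) → A)   — eliminate →
≡ ¬(¬(B → ¬D) ∨ ¬D) ∨ ((A → D) → A)   — eliminate →
≡ ¬(¬(¬B ∨ ¬D) ∨ ¬D) ∨ ((A → D) → A)   — eliminate →
≡ ¬(¬(¬B ∨ ¬D) ∨ ¬D) ∨ ¬(A → D) ∨ A   — eliminate →
≡ ¬(¬(¬B ∨ ¬D) ∨ ¬D) ∨ ¬(¬A ∨ D) ∨ A   — eliminate →
≡ (¬¬(¬B ∨ ¬D) ∧ ¬¬D) ∨ ¬(¬A ∨ D) ∨ A   — De Morgan
≡ ((¬B ∨ ¬D) ∧ ¬¬D) ∨ ¬(¬A ∨ D) ∨ A   — double negation
≡ ((¬B ∨ ¬D) ∧ D) ∨ ¬(¬A ∨ D) ∨ A   — double negation
≡ ((¬B ∨ ¬D) ∧ D) ∨ (¬¬A ∧ ¬D) ∨ A   — De Morgan
≡ ((¬B ∨ ¬D) ∧ D) ∨ (A ∧ ¬D) ∨ A   — double negation
≡ (¬B ∧ D) ∨ (¬D ∧ D) ∨ (A ∧ ¬D) ∨ A   — distribute ∧ over ∨
≡ (¬B ∧ D) ∨ A   — simplify

(¬B ∧ D) ∨ A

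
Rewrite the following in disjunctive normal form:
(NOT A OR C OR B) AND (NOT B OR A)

(NOT A OR C OR B) AND (NOT B OR A)
⇔ (NOT A AND NOT B) OR (NOT A AND A) OR (C AND NOT B) OR (C AND A) OR (B AND NOT B) OR (B AND A)   (distribute AND over OR)
⇔ (NOT A AND NOT B) OR (C AND NOT B) OR (C AND A) OR (B AND A)   (simplify)

(NOT A AND NOT B) OR (C AND NOT B) OR (C AND A) OR (B AND A)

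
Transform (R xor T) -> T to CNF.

~R | T

(R xor T) -> T
≡ ~(R xor T) | T
≡ ~((R | T) & ~(R & T)) | T
≡ ~(R | T) | ~~(R & T) | T
≡ (~R & ~T) | ~~(R & T) | T
≡ (~R & ~T) | (R & T) | T
≡ (~R | R | T) & (~R | T | T) & (~T | R | T) & (~T | T | T)
≡ ~R | T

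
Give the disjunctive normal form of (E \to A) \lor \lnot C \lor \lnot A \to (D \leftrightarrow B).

(E \to A) \lor \lnot C \lor \lnot A \to (D \leftrightarrow B)
= \lnot ((E \to A) \lor \lnot C \lor \lnot A) \lor (D \leftrightarrow B)   — eliminate \to
= \lnot (\lnot E \lor A \lor \lnot C \lor \lnot A) \lor (D \leftrightarrow B)   — eliminate \to
= \lnot (\lnot E \lor A \lor \lnot C \lor \lnot A) \lor (D \to B) \land (B \to D)   — eliminate \leftrightarrow
= \lnot (\lnot E \lor A \lor \lnot C \lor \lnot A) \lor (\lnot D \lor B) \land (B \to D)   — eliminate \to
= \lnot (\lnot E \lor A \lor \lnot C \lor \lnot A) \lor (\lnot D \lor B) \land (\lnot B \lor D)   — eliminate \to
= \lnot \lnot E \land \lnot A \land \lnot \lnot C \land \lnot \lnot A \lor (\lnot D \lor B) \land (\lnot B \lor D)   — De Morgan
= E \land \lnot A \land \lnot \lnot C \land \lnot \lnot A \lor (\lnot D \lor B) \land (\lnot B \lor D)   — double negation
= E \land \lnot A \land C \land \lnot \lnot A \lor (\lnot D \lor B) \land (\lnot B \lor D)   — double negation
= E \land \lnot A \land C \land A \lor (\lnot D \lor B) \land (\lnot B \lor D)   — double negation
= E \land \lnot A \land C \land A \lor \lnot D \land \lnot B \lor \lnot D \land D \lor B \land \lnot B \lor B \land D   — distribute \land over \lor
= \lnot D \land \lnot B \lor B \land D   — simplify

\lnot D \land \lnot B \lor B \land D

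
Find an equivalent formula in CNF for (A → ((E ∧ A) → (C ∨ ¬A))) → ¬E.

(A → ((E ∧ A) → (C ∨ ¬A))) → ¬E
≡ ¬(A → ((E ∧ A) → (C ∨ ¬A))) ∨ ¬E   (eliminate →)
≡ ¬(¬A ∨ ((E ∧ A) → (C ∨ ¬A))) ∨ ¬E   (eliminate →)
≡ ¬(¬A ∨ ¬(E ∧ A) ∨ C ∨ ¬A) ∨ ¬E   (eliminate →)
≡ (¬¬A ∧ ¬¬(E ∧ A) ∧ ¬C ∧ ¬¬A) ∨ ¬E   (De Morgan)
≡ (A ∧ ¬¬(E ∧ A) ∧ ¬C ∧ ¬¬A) ∨ ¬E   (double negation)
≡ (A ∧ E ∧ A ∧ ¬C ∧ ¬¬A) ∨ ¬E   (double negation)
≡ (A ∧ E ∧ A ∧ ¬C ∧ A) ∨ ¬E   (double negation)
≡ (A ∨ ¬E) ∧ (E ∨ ¬E) ∧ (A ∨ ¬E) ∧ (¬C ∨ ¬E) ∧ (A ∨ ¬E)   (distribute ∨ over ∧)
≡ (A ∨ ¬E) ∧ (¬C ∨ ¬E)   (simplify)

(A ∨ ¬E) ∧ (¬C ∨ ¬E)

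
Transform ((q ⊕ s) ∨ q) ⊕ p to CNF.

(q ∨ s ∨ p) ∧ (¬s ∨ q ∨ ¬p) ∧ (¬q ∨ ¬p)

((q ⊕ s) ∨ q) ⊕ p
⇔ ((q ⊕ s) ∨ q ∨ p) ∧ ¬(((q ⊕ s) ∨ q) ∧ p)   [expand ⊕]
⇔ (((q ∨ s) ∧ ¬(q ∧ s)) ∨ q ∨ p) ∧ ¬(((q ⊕ s) ∨ q) ∧ p)   [expand ⊕]
⇔ (((q ∨ s) ∧ ¬(q ∧ s)) ∨ q ∨ p) ∧ ¬((((q ∨ s) ∧ ¬(q ∧ s)) ∨ q) ∧ p)   [expand ⊕]
⇔ (((q ∨ s) ∧ (¬q ∨ ¬s)) ∨ q ∨ p) ∧ ¬((((q ∨ s) ∧ ¬(q ∧ s)) ∨ q) ∧ p)   [De Morgan]
⇔ (((q ∨ s) ∧ (¬q ∨ ¬s)) ∨ q ∨ p) ∧ (¬(((q ∨ s) ∧ ¬(q ∧ s)) ∨ q) ∨ ¬p)   [De Morgan]
⇔ (((q ∨ s) ∧ (¬q ∨ ¬s)) ∨ q ∨ p) ∧ ((¬((q ∨ s) ∧ ¬(q ∧ s)) ∧ ¬q) ∨ ¬p)   [De Morgan]
⇔ (((q ∨ s) ∧ (¬q ∨ ¬s)) ∨ q ∨ p) ∧ (((¬(q ∨ s) ∨ ¬¬(q ∧ s)) ∧ ¬q) ∨ ¬p)   [De Morgan]
⇔ (((q ∨ s) ∧ (¬q ∨ ¬s)) ∨ q ∨ p) ∧ ((((¬q ∧ ¬s) ∨ ¬¬(q ∧ s)) ∧ ¬q) ∨ ¬p)   [De Morgan]
⇔ (((q ∨ s) ∧ (¬q ∨ ¬s)) ∨ q ∨ p) ∧ ((((¬q ∧ ¬s) ∨ (q ∧ s)) ∧ ¬q) ∨ ¬p)   [double negation]
⇔ (q ∨ s ∨ q ∨ p) ∧ (¬q ∨ ¬s ∨ q ∨ p) ∧ (¬q ∨ q ∨ ¬p) ∧ (¬q ∨ s ∨ ¬p) ∧ (¬s ∨ q ∨ ¬p) ∧ (¬s ∨ s ∨ ¬p) ∧ (¬q ∨ ¬p)   [distribute ∨ over ∧]
⇔ (q ∨ s ∨ p) ∧ (¬s ∨ q ∨ ¬p) ∧ (¬q ∨ ¬p)   [simplify]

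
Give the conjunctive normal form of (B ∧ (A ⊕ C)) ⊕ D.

(B ∧ (A ⊕ C)) ⊕ D
⇔ ((B ∧ (A ⊕ C)) ∨ D) ∧ ¬(B ∧ (A ⊕ C) ∧ D)   — expand ⊕
⇔ ((B ∧ (A ∨ C) ∧ ¬(A ∧ C)) ∨ D) ∧ ¬(B ∧ (A ⊕ C) ∧ D)   — expand ⊕
⇔ ((B ∧ (A ∨ C) ∧ ¬(A ∧ C)) ∨ D) ∧ ¬(B ∧ (A ∨ C) ∧ ¬(A ∧ C) ∧ D)   — expand ⊕
⇔ ((B ∧ (A ∨ C) ∧ (¬A ∨ ¬C)) ∨ D) ∧ ¬(B ∧ (A ∨ C) ∧ ¬(A ∧ C) ∧ D)   — De Morgan
⇔ ((B ∧ (A ∨ C) ∧ (¬A ∨ ¬C)) ∨ D) ∧ (¬B ∨ ¬(A ∨ C) ∨ ¬¬(A ∧ C) ∨ ¬D)   — De Morgan
⇔ ((B ∧ (A ∨ C) ∧ (¬A ∨ ¬C)) ∨ D) ∧ (¬B ∨ (¬A ∧ ¬C) ∨ ¬¬(A ∧ C) ∨ ¬D)   — De Morgan
⇔ ((B ∧ (A ∨ C) ∧ (¬A ∨ ¬C)) ∨ D) ∧ (¬B ∨ (¬A ∧ ¬C) ∨ (A ∧ C) ∨ ¬D)   — double negation
⇔ (B ∨ D) ∧ (A ∨ C ∨ D) ∧ (¬A ∨ ¬C ∨ D) ∧ (¬B ∨ ¬A ∨ A ∨ ¬D) ∧ (¬B ∨ ¬A ∨ C ∨ ¬D) ∧ (¬B ∨ ¬C ∨ A ∨ ¬D) ∧ (¬B ∨ ¬C ∨ C ∨ ¬D)   — distribute ∨ over ∧
⇔ (B ∨ D) ∧ (A ∨ C ∨ D) ∧ (¬A ∨ ¬C ∨ D) ∧ (¬B ∨ ¬A ∨ C ∨ ¬D) ∧ (¬B ∨ ¬C ∨ A ∨ ¬D)   — simplify

(B ∨ D) ∧ (A ∨ C ∨ D) ∧ (¬A ∨ ¬C ∨ D) ∧ (¬B ∨ ¬A ∨ C ∨ ¬D) ∧ (¬B ∨ ¬C ∨ A ∨ ¬D)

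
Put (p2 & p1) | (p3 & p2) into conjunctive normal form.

p2 & (p1 | p3)

(p2 & p1) | (p3 & p2)
= (p2 | p3) & (p2 | p2) & (p1 | p3) & (p1 | p2)   (distribute | over &)
= p2 & (p1 | p3)   (simplify)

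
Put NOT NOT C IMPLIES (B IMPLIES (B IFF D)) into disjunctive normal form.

NOT NOT C IMPLIES (B IMPLIES (B IFF D))
≡ NOT NOT NOT C OR (B IMPLIES (B IFF D))   (eliminate IMPLIES)
≡ NOT NOT NOT C OR NOT B OR (B IFF D)   (eliminate IMPLIES)
≡ NOT NOT NOT C OR NOT B OR ((B IMPLIES D) AND (D IMPLIES B))   (eliminate IFF)
≡ NOT NOT NOT C OR NOT B OR ((NOT B OR D) AND (D IMPLIES B))   (eliminate IMPLIES)
≡ NOT NOT NOT C OR NOT B OR ((NOT B OR D) AND (NOT D OR B))   (eliminate IMPLIES)
≡ NOT C OR NOT B OR ((NOT B OR D) AND (NOT D OR B))   (double negation)
≡ NOT C OR NOT B OR (NOT B AND NOT D) OR (NOT B AND B) OR (D AND NOT D) OR (D AND B)   (distribute AND over OR)
≡ NOT C OR NOT B OR (D AND B)   (simplify)

NOT C OR NOT B OR (D AND B)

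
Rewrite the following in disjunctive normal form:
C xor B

(C & ~B) | (~C & B)

C xor B
⇔ (C & ~B) | (~C & B)   — expand xor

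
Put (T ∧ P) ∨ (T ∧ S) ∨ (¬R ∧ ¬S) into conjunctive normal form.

(T ∧ P) ∨ (T ∧ S) ∨ (¬R ∧ ¬S)
≡ (T ∨ T ∨ ¬R) ∧ (T ∨ T ∨ ¬S) ∧ (T ∨ S ∨ ¬R) ∧ (T ∨ S ∨ ¬S) ∧ (P ∨ T ∨ ¬R) ∧ (P ∨ T ∨ ¬S) ∧ (P ∨ S ∨ ¬R) ∧ (P ∨ S ∨ ¬S)   (distribute ∨ over ∧)
≡ (T ∨ ¬R) ∧ (T ∨ ¬S) ∧ (P ∨ S ∨ ¬R)   (simplify)

(T ∨ ¬R) ∧ (T ∨ ¬S) ∧ (P ∨ S ∨ ¬R)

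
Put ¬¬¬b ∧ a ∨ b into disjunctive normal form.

¬b ∧ a ∨ b

¬¬¬b ∧ a ∨ b
= ¬b ∧ a ∨ b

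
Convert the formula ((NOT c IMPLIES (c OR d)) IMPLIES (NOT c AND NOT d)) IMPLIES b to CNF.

c OR d OR b

((NOT c IMPLIES (c OR d)) IMPLIES (NOT c AND NOT d)) IMPLIES b
≡ NOT ((NOT c IMPLIES (c OR d)) IMPLIES (NOT c AND NOT d)) OR b   [eliminate IMPLIES]
≡ NOT (NOT (NOT c IMPLIES (c OR d)) OR (NOT c AND NOT d)) OR b   [eliminate IMPLIES]
≡ NOT (NOT (NOT NOT c OR c OR d) OR (NOT c AND NOT d)) OR b   [eliminate IMPLIES]
≡ (NOT NOT (NOT NOT c OR c OR d) AND NOT (NOT c AND NOT d)) OR b   [De Morgan]
≡ ((NOT NOT c OR c OR d) AND NOT (NOT c AND NOT d)) OR b   [double negation]
≡ ((c OR c OR d) AND NOT (NOT c AND NOT d)) OR b   [double negation]
≡ ((c OR c OR d) AND (NOT NOT c OR NOT NOT d)) OR b   [De Morgan]
≡ ((c OR c OR d) AND (c OR NOT NOT d)) OR b   [double negation]
≡ ((c OR c OR d) AND (c OR d)) OR b   [double negation]
≡ (c OR c OR d OR b) AND (c OR d OR b)   [distribute OR over AND]
≡ c OR d OR b   [simplify]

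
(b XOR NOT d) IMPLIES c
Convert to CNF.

(b XOR NOT d) IMPLIES c
⇔ NOT (b XOR NOT d) OR c   (eliminate IMPLIES)
⇔ NOT ((b OR NOT d) AND NOT (b AND NOT d)) OR c   (expand XOR)
⇔ NOT (b OR NOT d) OR NOT NOT (b AND NOT d) OR c   (De Morgan)
⇔ (NOT b AND NOT NOT d) OR NOT NOT (b AND NOT d) OR c   (De Morgan)
⇔ (NOT b AND d) OR NOT NOT (b AND NOT d) OR c   (double negation)
⇔ (NOT b AND d) OR (b AND NOT d) OR c   (double negation)
⇔ (NOT b OR b OR c) AND (NOT b OR NOT d OR c) AND (d OR b OR c) AND (d OR NOT d OR c)   (distribute OR over AND)
⇔ (NOT b OR NOT d OR c) AND (d OR b OR c)   (simplify)

(NOT b OR NOT d OR c) AND (d OR b OR c)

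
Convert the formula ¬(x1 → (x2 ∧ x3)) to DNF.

(x1 ∧ ¬x2) ∨ (x1 ∧ ¬x3)

¬(x1 → (x2 ∧ x3))
≡ ¬(¬x1 ∨ (x2 ∧ x3))   (eliminate →)
≡ ¬¬x1 ∧ ¬(x2 ∧ x3)   (De Morgan)
≡ x1 ∧ ¬(x2 ∧ x3)   (double negation)
≡ x1 ∧ (¬x2 ∨ ¬x3)   (De Morgan)
≡ (x1 ∧ ¬x2) ∨ (x1 ∧ ¬x3)   (distribute ∧ over ∨)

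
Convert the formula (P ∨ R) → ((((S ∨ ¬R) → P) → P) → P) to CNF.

¬R ∨ ¬S ∨ P

(P ∨ R) → ((((S ∨ ¬R) → P) → P) → P)
≡ ¬(P ∨ R) ∨ ((((S ∨ ¬R) → P) → P) → P)   — eliminate →
≡ ¬(P ∨ R) ∨ ¬(((S ∨ ¬R) → P) → P) ∨ P   — eliminate →
≡ ¬(P ∨ R) ∨ ¬(¬((S ∨ ¬R) → P) ∨ P) ∨ P   — eliminate →
≡ ¬(P ∨ R) ∨ ¬(¬(¬(S ∨ ¬R) ∨ P) ∨ P) ∨ P   — eliminate →
≡ (¬P ∧ ¬R) ∨ ¬(¬(¬(S ∨ ¬R) ∨ P) ∨ P) ∨ P   — De Morgan
≡ (¬P ∧ ¬R) ∨ (¬¬(¬(S ∨ ¬R) ∨ P) ∧ ¬P) ∨ P   — De Morgan
≡ (¬P ∧ ¬R) ∨ ((¬(S ∨ ¬R) ∨ P) ∧ ¬P) ∨ P   — double negation
≡ (¬P ∧ ¬R) ∨ (((¬S ∧ ¬¬R) ∨ P) ∧ ¬P) ∨ P   — De Morgan
≡ (¬P ∧ ¬R) ∨ (((¬S ∧ R) ∨ P) ∧ ¬P) ∨ P   — double negation
≡ (¬P ∨ ¬S ∨ P ∨ P) ∧ (¬P ∨ R ∨ P ∨ P) ∧ (¬P ∨ ¬P ∨ P) ∧ (¬R ∨ ¬S ∨ P ∨ P) ∧ (¬R ∨ R ∨ P ∨ P) ∧ (¬R ∨ ¬P ∨ P)   — distribute ∨ over ∧
≡ ¬R ∨ ¬S ∨ P   — simplify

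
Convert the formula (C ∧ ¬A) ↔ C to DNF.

(C ∧ ¬A) ↔ C
≡ ((C ∧ ¬A) → C) ∧ (C → (C ∧ ¬A))   — eliminate ↔
≡ (¬(C ∧ ¬A) ∨ C) ∧ (C → (C ∧ ¬A))   — eliminate →
≡ (¬(C ∧ ¬A) ∨ C) ∧ (¬C ∨ (C ∧ ¬A))   — eliminate →
≡ (¬C ∨ ¬¬A ∨ C) ∧ (¬C ∨ (C ∧ ¬A))   — De Morgan
≡ (¬C ∨ A ∨ C) ∧ (¬C ∨ (C ∧ ¬A))   — double negation
≡ (¬C ∧ ¬C) ∨ (¬C ∧ C ∧ ¬A) ∨ (A ∧ ¬C) ∨ (A ∧ C ∧ ¬A) ∨ (C ∧ ¬C) ∨ (C ∧ C ∧ ¬A)   — distribute ∧ over ∨
≡ ¬C ∨ (C ∧ ¬A)   — simplify

¬C ∨ (C ∧ ¬A)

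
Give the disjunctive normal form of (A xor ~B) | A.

(~A & ~B) | A

(A xor ~B) | A
= (A & ~~B) | (~A & ~B) | A   (expand xor)
= (A & B) | (~A & ~B) | A   (double negation)
= (~A & ~B) | A   (simplify)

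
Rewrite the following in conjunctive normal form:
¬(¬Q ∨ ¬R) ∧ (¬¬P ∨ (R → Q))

Q ∧ R

¬(¬Q ∨ ¬R) ∧ (¬¬P ∨ (R → Q))
≡ ¬(¬Q ∨ ¬R) ∧ (¬¬P ∨ ¬R ∨ Q)   [eliminate →]
≡ ¬¬Q ∧ ¬¬R ∧ (¬¬P ∨ ¬R ∨ Q)   [De Morgan]
≡ Q ∧ ¬¬R ∧ (¬¬P ∨ ¬R ∨ Q)   [double negation]
≡ Q ∧ R ∧ (¬¬P ∨ ¬R ∨ Q)   [double negation]
≡ Q ∧ R ∧ (P ∨ ¬R ∨ Q)   [double negation]
≡ Q ∧ R   [simplify]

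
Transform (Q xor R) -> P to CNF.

(~Q | R | P) & (~R | Q | P)

(Q xor R) -> P
≡ ~(Q xor R) | P   [eliminate ->]
≡ ~((Q | R) & ~(Q & R)) | P   [expand xor]
≡ ~(Q | R) | ~~(Q & R) | P   [De Morgan]
≡ (~Q & ~R) | ~~(Q & R) | P   [De Morgan]
≡ (~Q & ~R) | (Q & R) | P   [double negation]
≡ (~Q | Q | P) & (~Q | R | P) & (~R | Q | P) & (~R | R | P)   [distribute | over &]
≡ (~Q | R | P) & (~R | Q | P)   [simplify]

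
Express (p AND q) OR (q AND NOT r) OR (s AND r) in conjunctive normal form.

(p OR NOT r OR s) AND (q OR s) AND (q OR r)

(p AND q) OR (q AND NOT r) OR (s AND r)
≡ (p OR q OR s) AND (p OR q OR r) AND (p OR NOT r OR s) AND (p OR NOT r OR r) AND (q OR q OR s) AND (q OR q OR r) AND (q OR NOT r OR s) AND (q OR NOT r OR r)   [distribute OR over AND]
≡ (p OR NOT r OR s) AND (q OR s) AND (q OR r)   [simplify]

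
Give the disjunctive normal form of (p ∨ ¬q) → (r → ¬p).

¬r ∨ ¬p

(p ∨ ¬q) → (r → ¬p)
≡ ¬(p ∨ ¬q) ∨ (r → ¬p)   [eliminate →]
≡ ¬(p ∨ ¬q) ∨ ¬r ∨ ¬p   [eliminate →]
≡ (¬p ∧ ¬¬q) ∨ ¬r ∨ ¬p   [De Morgan]
≡ (¬p ∧ q) ∨ ¬r ∨ ¬p   [double negation]
≡ ¬r ∨ ¬p   [simplify]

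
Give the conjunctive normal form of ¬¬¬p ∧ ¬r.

¬¬¬p ∧ ¬r
= ¬p ∧ ¬r   — double negation

¬p ∧ ¬r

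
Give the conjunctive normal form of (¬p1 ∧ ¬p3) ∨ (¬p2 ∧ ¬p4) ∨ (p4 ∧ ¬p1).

(¬p1 ∨ ¬p2) ∧ (¬p1 ∨ ¬p4) ∧ (¬p3 ∨ ¬p2 ∨ p4)

(¬p1 ∧ ¬p3) ∨ (¬p2 ∧ ¬p4) ∨ (p4 ∧ ¬p1)
≡ (¬p1 ∨ ¬p2 ∨ p4) ∧ (¬p1 ∨ ¬p2 ∨ ¬p1) ∧ (¬p1 ∨ ¬p4 ∨ p4) ∧ (¬p1 ∨ ¬p4 ∨ ¬p1) ∧ (¬p3 ∨ ¬p2 ∨ p4) ∧ (¬p3 ∨ ¬p2 ∨ ¬p1) ∧ (¬p3 ∨ ¬p4 ∨ p4) ∧ (¬p3 ∨ ¬p4 ∨ ¬p1)   [distribute ∨ over ∧]
≡ (¬p1 ∨ ¬p2) ∧ (¬p1 ∨ ¬p4) ∧ (¬p3 ∨ ¬p2 ∨ p4)   [simplify]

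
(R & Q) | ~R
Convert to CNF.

Q | ~R

(R & Q) | ~R
≡ (R | ~R) & (Q | ~R)   (distribute | over &)
≡ Q | ~R   (simplify)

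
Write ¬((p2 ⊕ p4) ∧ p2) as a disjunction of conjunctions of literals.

¬((p2 ⊕ p4) ∧ p2)
= ¬(((p2 ∧ ¬p4) ∨ (¬p2 ∧ p4)) ∧ p2)   [expand ⊕]
= ¬((p2 ∧ ¬p4) ∨ (¬p2 ∧ p4)) ∨ ¬p2   [De Morgan]
= (¬(p2 ∧ ¬p4) ∧ ¬(¬p2 ∧ p4)) ∨ ¬p2   [De Morgan]
= ((¬p2 ∨ ¬¬p4) ∧ ¬(¬p2 ∧ p4)) ∨ ¬p2   [De Morgan]
= ((¬p2 ∨ p4) ∧ ¬(¬p2 ∧ p4)) ∨ ¬p2   [double negation]
= ((¬p2 ∨ p4) ∧ (¬¬p2 ∨ ¬p4)) ∨ ¬p2   [De Morgan]
= ((¬p2 ∨ p4) ∧ (p2 ∨ ¬p4)) ∨ ¬p2   [double negation]
= (¬p2 ∧ p2) ∨ (¬p2 ∧ ¬p4) ∨ (p4 ∧ p2) ∨ (p4 ∧ ¬p4) ∨ ¬p2   [distribute ∧ over ∨]
= (p4 ∧ p2) ∨ ¬p2   [simplify]

(p4 ∧ p2) ∨ ¬p2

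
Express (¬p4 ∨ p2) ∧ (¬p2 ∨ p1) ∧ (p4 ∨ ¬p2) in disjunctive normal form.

(¬p4 ∨ p2) ∧ (¬p2 ∨ p1) ∧ (p4 ∨ ¬p2)
= (¬p4 ∧ ¬p2 ∧ p4) ∨ (¬p4 ∧ ¬p2 ∧ ¬p2) ∨ (¬p4 ∧ p1 ∧ p4) ∨ (¬p4 ∧ p1 ∧ ¬p2) ∨ (p2 ∧ ¬p2 ∧ p4) ∨ (p2 ∧ ¬p2 ∧ ¬p2) ∨ (p2 ∧ p1 ∧ p4) ∨ (p2 ∧ p1 ∧ ¬p2)   (distribute ∧ over ∨)
= (¬p4 ∧ ¬p2) ∨ (p2 ∧ p1 ∧ p4)   (simplify)

(¬p4 ∧ ¬p2) ∨ (p2 ∧ p1 ∧ p4)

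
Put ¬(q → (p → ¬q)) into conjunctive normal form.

q ∧ p

¬(q → (p → ¬q))
= ¬(¬q ∨ (p → ¬q))   — eliminate →
= ¬(¬q ∨ ¬p ∨ ¬q)   — eliminate →
= ¬¬q ∧ ¬¬p ∧ ¬¬q   — De Morgan
= q ∧ ¬¬p ∧ ¬¬q   — double negation
= q ∧ p ∧ ¬¬q   — double negation
= q ∧ p ∧ q   — double negation
= q ∧ p   — simplify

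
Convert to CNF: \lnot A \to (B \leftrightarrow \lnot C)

(A \lor \lnot B \lor \lnot C) \land (A \lor C \lor B)

\lnot A \to (B \leftrightarrow \lnot C)
= \lnot \lnot A \lor (B \leftrightarrow \lnot C)   (eliminate \to)
= \lnot \lnot A \lor (B \to \lnot C) \land (\lnot C \to B)   (eliminate \leftrightarrow)
= \lnot \lnot A \lor (\lnot B \lor \lnot C) \land (\lnot C \to B)   (eliminate \to)
= \lnot \lnot A \lor (\lnot B \lor \lnot C) \land (\lnot \lnot C \lor B)   (eliminate \to)
= A \lor (\lnot B \lor \lnot C) \land (\lnot \lnot C \lor B)   (double negation)
= A \lor (\lnot B \lor \lnot C) \land (C \lor B)   (double negation)
= (A \lor \lnot B \lor \lnot C) \land (A \lor C \lor B)   (distribute \lor over \land)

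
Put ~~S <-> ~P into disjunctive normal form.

~~S <-> ~P
⇔ (~~S -> ~P) & (~P -> ~~S)
⇔ (~~~S | ~P) & (~P -> ~~S)
⇔ (~~~S | ~P) & (~~P | ~~S)
⇔ (~S | ~P) & (~~P | ~~S)
⇔ (~S | ~P) & (P | ~~S)
⇔ (~S | ~P) & (P | S)
⇔ (~S & P) | (~S & S) | (~P & P) | (~P & S)
⇔ (~S & P) | (~P & S)

(~S & P) | (~P & S)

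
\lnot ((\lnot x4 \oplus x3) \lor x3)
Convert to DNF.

\lnot ((\lnot x4 \oplus x3) \lor x3)
≡ \lnot ((\lnot x4 \land \lnot x3) \lor (\lnot \lnot x4 \land x3) \lor x3)
≡ \lnot (\lnot x4 \land \lnot x3) \land \lnot (\lnot \lnot x4 \land x3) \land \lnot x3
≡ (\lnot \lnot x4 \lor \lnot \lnot x3) \land \lnot (\lnot \lnot x4 \land x3) \land \lnot x3
≡ (x4 \lor \lnot \lnot x3) \land \lnot (\lnot \lnot x4 \land x3) \land \lnot x3
≡ (x4 \lor x3) \land \lnot (\lnot \lnot x4 \land x3) \land \lnot x3
≡ (x4 \lor x3) \land (\lnot \lnot \lnot x4 \lor \lnot x3) \land \lnot x3
≡ (x4 \lor x3) \land (\lnot x4 \lor \lnot x3) \land \lnot x3
≡ (x4 \land \lnot x4 \land \lnot x3) \lor (x4 \land \lnot x3 \land \lnot x3) \lor (x3 \land \lnot x4 \land \lnot x3) \lor (x3 \land \lnot x3 \land \lnot x3)
≡ x4 \land \lnot x3

x4 \land \lnot x3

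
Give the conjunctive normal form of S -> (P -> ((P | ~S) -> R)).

S -> (P -> ((P | ~S) -> R))
≡ ~S | (P -> ((P | ~S) -> R))
≡ ~S | ~P | ((P | ~S) -> R)
≡ ~S | ~P | ~(P | ~S) | R
≡ ~S | ~P | (~P & ~~S) | R
≡ ~S | ~P | (~P & S) | R
≡ (~S | ~P | ~P | R) & (~S | ~P | S | R)
≡ ~S | ~P | R

~S | ~P | R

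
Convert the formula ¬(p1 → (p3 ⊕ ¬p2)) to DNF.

¬(p1 → (p3 ⊕ ¬p2))
⇔ ¬(¬p1 ∨ (p3 ⊕ ¬p2))   [eliminate →]
⇔ ¬(¬p1 ∨ (p3 ∧ ¬¬p2) ∨ (¬p3 ∧ ¬p2))   [expand ⊕]
⇔ ¬¬p1 ∧ ¬(p3 ∧ ¬¬p2) ∧ ¬(¬p3 ∧ ¬p2)   [De Morgan]
⇔ p1 ∧ ¬(p3 ∧ ¬¬p2) ∧ ¬(¬p3 ∧ ¬p2)   [double negation]
⇔ p1 ∧ (¬p3 ∨ ¬¬¬p2) ∧ ¬(¬p3 ∧ ¬p2)   [De Morgan]
⇔ p1 ∧ (¬p3 ∨ ¬p2) ∧ ¬(¬p3 ∧ ¬p2)   [double negation]
⇔ p1 ∧ (¬p3 ∨ ¬p2) ∧ (¬¬p3 ∨ ¬¬p2)   [De Morgan]
⇔ p1 ∧ (¬p3 ∨ ¬p2) ∧ (p3 ∨ ¬¬p2)   [double negation]
⇔ p1 ∧ (¬p3 ∨ ¬p2) ∧ (p3 ∨ p2)   [double negation]
⇔ (p1 ∧ ¬p3 ∧ p3) ∨ (p1 ∧ ¬p3 ∧ p2) ∨ (p1 ∧ ¬p2 ∧ p3) ∨ (p1 ∧ ¬p2 ∧ p2)   [distribute ∧ over ∨]
⇔ (p1 ∧ ¬p3 ∧ p2) ∨ (p1 ∧ ¬p2 ∧ p3)   [simplify]

(p1 ∧ ¬p3 ∧ p2) ∨ (p1 ∧ ¬p2 ∧ p3)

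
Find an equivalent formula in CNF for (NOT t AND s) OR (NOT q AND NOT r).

(NOT t AND s) OR (NOT q AND NOT r)
⇔ (NOT t OR NOT q) AND (NOT t OR NOT r) AND (s OR NOT q) AND (s OR NOT r)   (distribute OR over AND)

(NOT t OR NOT q) AND (NOT t OR NOT r) AND (s OR NOT q) AND (s OR NOT r)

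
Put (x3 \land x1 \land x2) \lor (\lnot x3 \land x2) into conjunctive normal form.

(x1 \lor \lnot x3) \land x2

(x3 \land x1 \land x2) \lor (\lnot x3 \land x2)
≡ (x3 \lor \lnot x3) \land (x3 \lor x2) \land (x1 \lor \lnot x3) \land (x1 \lor x2) \land (x2 \lor \lnot x3) \land (x2 \lor x2)   [distribute \lor over \land]
≡ (x1 \lor \lnot x3) \land x2   [simplify]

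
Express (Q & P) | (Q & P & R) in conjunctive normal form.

(Q & P) | (Q & P & R)
≡ (Q | Q) & (Q | P) & (Q | R) & (P | Q) & (P | P) & (P | R)   — distribute | over &
≡ Q & P   — simplify

Q & P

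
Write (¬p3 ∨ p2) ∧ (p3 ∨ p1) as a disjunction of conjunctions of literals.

(¬p3 ∧ p1) ∨ (p2 ∧ p3) ∨ (p2 ∧ p1)

(¬p3 ∨ p2) ∧ (p3 ∨ p1)
⇔ (¬p3 ∧ p3) ∨ (¬p3 ∧ p1) ∨ (p2 ∧ p3) ∨ (p2 ∧ p1)   [distribute ∧ over ∨]
⇔ (¬p3 ∧ p1) ∨ (p2 ∧ p3) ∨ (p2 ∧ p1)   [simplify]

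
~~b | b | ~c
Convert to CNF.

~~b | b | ~c
≡ b | b | ~c   — double negation
≡ b | ~c   — simplify

b | ~c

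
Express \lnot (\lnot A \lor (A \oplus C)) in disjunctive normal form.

A \land C

\lnot (\lnot A \lor (A \oplus C))
= \lnot (\lnot A \lor (A \land \lnot C) \lor (\lnot A \land C))   — expand \oplus
= \lnot \lnot A \land \lnot (A \land \lnot C) \land \lnot (\lnot A \land C)   — De Morgan
= A \land \lnot (A \land \lnot C) \land \lnot (\lnot A \land C)   — double negation
= A \land (\lnot A \lor \lnot \lnot C) \land \lnot (\lnot A \land C)   — De Morgan
= A \land (\lnot A \lor C) \land \lnot (\lnot A \land C)   — double negation
= A \land (\lnot A \lor C) \land (\lnot \lnot A \lor \lnot C)   — De Morgan
= A \land (\lnot A \lor C) \land (A \lor \lnot C)   — double negation
= (A \land \lnot A \land A) \lor (A \land \lnot A \land \lnot C) \lor (A \land C \land A) \lor (A \land C \land \lnot C)   — distribute \land over \lor
= A \land C   — simplify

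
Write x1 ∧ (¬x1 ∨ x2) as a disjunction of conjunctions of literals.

x1 ∧ (¬x1 ∨ x2)
≡ (x1 ∧ ¬x1) ∨ (x1 ∧ x2)   [distribute ∧ over ∨]
≡ x1 ∧ x2   [simplify]

x1 ∧ x2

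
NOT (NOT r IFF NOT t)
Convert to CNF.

NOT (NOT r IFF NOT t)
≡ NOT ((NOT r IMPLIES NOT t) AND (NOT t IMPLIES NOT r))   [eliminate IFF]
≡ NOT ((NOT NOT r OR NOT t) AND (NOT t IMPLIES NOT r))   [eliminate IMPLIES]
≡ NOT ((NOT NOT r OR NOT t) AND (NOT NOT t OR NOT r))   [eliminate IMPLIES]
≡ NOT (NOT NOT r OR NOT t) OR NOT (NOT NOT t OR NOT r)   [De Morgan]
≡ (NOT NOT NOT r AND NOT NOT t) OR NOT (NOT NOT t OR NOT r)   [De Morgan]
≡ (NOT r AND NOT NOT t) OR NOT (NOT NOT t OR NOT r)   [double negation]
≡ (NOT r AND t) OR NOT (NOT NOT t OR NOT r)   [double negation]
≡ (NOT r AND t) OR (NOT NOT NOT t AND NOT NOT r)   [De Morgan]
≡ (NOT r AND t) OR (NOT t AND NOT NOT r)   [double negation]
≡ (NOT r AND t) OR (NOT t AND r)   [double negation]
≡ (NOT r OR NOT t) AND (NOT r OR r) AND (t OR NOT t) AND (t OR r)   [distribute OR over AND]
≡ (NOT r OR NOT t) AND (t OR r)   [simplify]

(NOT r OR NOT t) AND (t OR r)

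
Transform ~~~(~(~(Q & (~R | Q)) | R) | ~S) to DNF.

(~Q & S) | (R & S)

~~~(~(~(Q & (~R | Q)) | R) | ~S)
⇔ ~(~(~(Q & (~R | Q)) | R) | ~S)   [double negation]
⇔ ~~(~(Q & (~R | Q)) | R) & ~~S   [De Morgan]
⇔ (~(Q & (~R | Q)) | R) & ~~S   [double negation]
⇔ (~Q | ~(~R | Q) | R) & ~~S   [De Morgan]
⇔ (~Q | (~~R & ~Q) | R) & ~~S   [De Morgan]
⇔ (~Q | (R & ~Q) | R) & ~~S   [double negation]
⇔ (~Q | (R & ~Q) | R) & S   [double negation]
⇔ (~Q & S) | (R & ~Q & S) | (R & S)   [distribute & over |]
⇔ (~Q & S) | (R & S)   [simplify]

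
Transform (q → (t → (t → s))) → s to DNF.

(q → (t → (t → s))) → s
≡ ¬(q → (t → (t → s))) ∨ s   [eliminate →]
≡ ¬(¬q ∨ (t → (t → s))) ∨ s   [eliminate →]
≡ ¬(¬q ∨ ¬t ∨ (t → s)) ∨ s   [eliminate →]
≡ ¬(¬q ∨ ¬t ∨ ¬t ∨ s) ∨ s   [eliminate →]
≡ (¬¬q ∧ ¬¬t ∧ ¬¬t ∧ ¬s) ∨ s   [De Morgan]
≡ (q ∧ ¬¬t ∧ ¬¬t ∧ ¬s) ∨ s   [double negation]
≡ (q ∧ t ∧ ¬¬t ∧ ¬s) ∨ s   [double negation]
≡ (q ∧ t ∧ t ∧ ¬s) ∨ s   [double negation]
≡ (q ∧ t ∧ ¬s) ∨ s   [simplify]

(q ∧ t ∧ ¬s) ∨ s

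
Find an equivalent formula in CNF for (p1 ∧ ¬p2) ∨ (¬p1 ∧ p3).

(p1 ∧ ¬p2) ∨ (¬p1 ∧ p3)
= (p1 ∨ ¬p1) ∧ (p1 ∨ p3) ∧ (¬p2 ∨ ¬p1) ∧ (¬p2 ∨ p3)   [distribute ∨ over ∧]
= (p1 ∨ p3) ∧ (¬p2 ∨ ¬p1) ∧ (¬p2 ∨ p3)   [simplify]

(p1 ∨ p3) ∧ (¬p2 ∨ ¬p1) ∧ (¬p2 ∨ p3)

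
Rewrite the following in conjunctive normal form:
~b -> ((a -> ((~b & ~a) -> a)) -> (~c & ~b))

~b -> ((a -> ((~b & ~a) -> a)) -> (~c & ~b))
≡ ~~b | ((a -> ((~b & ~a) -> a)) -> (~c & ~b))   (eliminate ->)
≡ ~~b | ~(a -> ((~b & ~a) -> a)) | (~c & ~b)   (eliminate ->)
≡ ~~b | ~(~a | ((~b & ~a) -> a)) | (~c & ~b)   (eliminate ->)
≡ ~~b | ~(~a | ~(~b & ~a) | a) | (~c & ~b)   (eliminate ->)
≡ b | ~(~a | ~(~b & ~a) | a) | (~c & ~b)   (double negation)
≡ b | (~~a & ~~(~b & ~a) & ~a) | (~c & ~b)   (De Morgan)
≡ b | (a & ~~(~b & ~a) & ~a) | (~c & ~b)   (double negation)
≡ b | (a & ~b & ~a & ~a) | (~c & ~b)   (double negation)
≡ (b | a | ~c) & (b | a | ~b) & (b | ~b | ~c) & (b | ~b | ~b) & (b | ~a | ~c) & (b | ~a | ~b) & (b | ~a | ~c) & (b | ~a | ~b)   (distribute | over &)
≡ (b | a | ~c) & (b | ~a | ~c)   (simplify)

(b | a | ~c) & (b | ~a | ~c)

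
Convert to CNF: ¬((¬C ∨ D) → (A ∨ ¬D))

¬A ∧ D

¬((¬C ∨ D) → (A ∨ ¬D))
= ¬(¬(¬C ∨ D) ∨ A ∨ ¬D)   [eliminate →]
= ¬¬(¬C ∨ D) ∧ ¬A ∧ ¬¬D   [De Morgan]
= (¬C ∨ D) ∧ ¬A ∧ ¬¬D   [double negation]
= (¬C ∨ D) ∧ ¬A ∧ D   [double negation]
= ¬A ∧ D   [simplify]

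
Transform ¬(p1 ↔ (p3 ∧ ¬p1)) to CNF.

p1 ∨ p3

¬(p1 ↔ (p3 ∧ ¬p1))
≡ ¬((p1 → (p3 ∧ ¬p1)) ∧ ((p3 ∧ ¬p1) → p1))   [eliminate ↔]
≡ ¬((¬p1 ∨ (p3 ∧ ¬p1)) ∧ ((p3 ∧ ¬p1) → p1))   [eliminate →]
≡ ¬((¬p1 ∨ (p3 ∧ ¬p1)) ∧ (¬(p3 ∧ ¬p1) ∨ p1))   [eliminate →]
≡ ¬(¬p1 ∨ (p3 ∧ ¬p1)) ∨ ¬(¬(p3 ∧ ¬p1) ∨ p1)   [De Morgan]
≡ (¬¬p1 ∧ ¬(p3 ∧ ¬p1)) ∨ ¬(¬(p3 ∧ ¬p1) ∨ p1)   [De Morgan]
≡ (p1 ∧ ¬(p3 ∧ ¬p1)) ∨ ¬(¬(p3 ∧ ¬p1) ∨ p1)   [double negation]
≡ (p1 ∧ (¬p3 ∨ ¬¬p1)) ∨ ¬(¬(p3 ∧ ¬p1) ∨ p1)   [De Morgan]
≡ (p1 ∧ (¬p3 ∨ p1)) ∨ ¬(¬(p3 ∧ ¬p1) ∨ p1)   [double negation]
≡ (p1 ∧ (¬p3 ∨ p1)) ∨ (¬¬(p3 ∧ ¬p1) ∧ ¬p1)   [De Morgan]
≡ (p1 ∧ (¬p3 ∨ p1)) ∨ (p3 ∧ ¬p1 ∧ ¬p1)   [double negation]
≡ (p1 ∨ p3) ∧ (p1 ∨ ¬p1) ∧ (p1 ∨ ¬p1) ∧ (¬p3 ∨ p1 ∨ p3) ∧ (¬p3 ∨ p1 ∨ ¬p1) ∧ (¬p3 ∨ p1 ∨ ¬p1)   [distribute ∨ over ∧]
≡ p1 ∨ p3   [simplify]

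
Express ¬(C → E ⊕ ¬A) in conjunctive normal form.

¬(C → E ⊕ ¬A)
⇔ ¬(¬C ∨ (E ⊕ ¬A))   [eliminate →]
⇔ ¬(¬C ∨ (E ∨ ¬A) ∧ ¬(E ∧ ¬A))   [expand ⊕]
⇔ ¬¬C ∧ ¬((E ∨ ¬A) ∧ ¬(E ∧ ¬A))   [De Morgan]
⇔ C ∧ ¬((E ∨ ¬A) ∧ ¬(E ∧ ¬A))   [double negation]
⇔ C ∧ (¬(E ∨ ¬A) ∨ ¬¬(E ∧ ¬A))   [De Morgan]
⇔ C ∧ (¬E ∧ ¬¬A ∨ ¬¬(E ∧ ¬A))   [De Morgan]
⇔ C ∧ (¬E ∧ A ∨ ¬¬(E ∧ ¬A))   [double negation]
⇔ C ∧ (¬E ∧ A ∨ E ∧ ¬A)   [double negation]
⇔ C ∧ (¬E ∨ E) ∧ (¬E ∨ ¬A) ∧ (A ∨ E) ∧ (A ∨ ¬A)   [distribute ∨ over ∧]
⇔ C ∧ (¬E ∨ ¬A) ∧ (A ∨ E)   [simplify]

C ∧ (¬E ∨ ¬A) ∧ (A ∨ E)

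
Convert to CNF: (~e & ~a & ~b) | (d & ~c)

(~e & ~a & ~b) | (d & ~c)
= (~e | d) & (~e | ~c) & (~a | d) & (~a | ~c) & (~b | d) & (~b | ~c)   — distribute | over &

(~e | d) & (~e | ~c) & (~a | d) & (~a | ~c) & (~b | d) & (~b | ~c)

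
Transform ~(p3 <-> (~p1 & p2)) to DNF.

~(p3 <-> (~p1 & p2))
= ~((p3 -> (~p1 & p2)) & ((~p1 & p2) -> p3))   (eliminate <->)
= ~((~p3 | (~p1 & p2)) & ((~p1 & p2) -> p3))   (eliminate ->)
= ~((~p3 | (~p1 & p2)) & (~(~p1 & p2) | p3))   (eliminate ->)
= ~(~p3 | (~p1 & p2)) | ~(~(~p1 & p2) | p3)   (De Morgan)
= (~~p3 & ~(~p1 & p2)) | ~(~(~p1 & p2) | p3)   (De Morgan)
= (p3 & ~(~p1 & p2)) | ~(~(~p1 & p2) | p3)   (double negation)
= (p3 & (~~p1 | ~p2)) | ~(~(~p1 & p2) | p3)   (De Morgan)
= (p3 & (p1 | ~p2)) | ~(~(~p1 & p2) | p3)   (double negation)
= (p3 & (p1 | ~p2)) | (~~(~p1 & p2) & ~p3)   (De Morgan)
= (p3 & (p1 | ~p2)) | (~p1 & p2 & ~p3)   (double negation)
= (p3 & p1) | (p3 & ~p2) | (~p1 & p2 & ~p3)   (distribute & over |)

(p3 & p1) | (p3 & ~p2) | (~p1 & p2 & ~p3)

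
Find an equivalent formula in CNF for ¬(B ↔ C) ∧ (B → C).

¬(B ↔ C) ∧ (B → C)
= ¬((B → C) ∧ (C → B)) ∧ (B → C)   (eliminate ↔)
= ¬((¬B ∨ C) ∧ (C → B)) ∧ (B → C)   (eliminate →)
= ¬((¬B ∨ C) ∧ (¬C ∨ B)) ∧ (B → C)   (eliminate →)
= ¬((¬B ∨ C) ∧ (¬C ∨ B)) ∧ (¬B ∨ C)   (eliminate →)
= (¬(¬B ∨ C) ∨ ¬(¬C ∨ B)) ∧ (¬B ∨ C)   (De Morgan)
= ((¬¬B ∧ ¬C) ∨ ¬(¬C ∨ B)) ∧ (¬B ∨ C)   (De Morgan)
= ((B ∧ ¬C) ∨ ¬(¬C ∨ B)) ∧ (¬B ∨ C)   (double negation)
= ((B ∧ ¬C) ∨ (¬¬C ∧ ¬B)) ∧ (¬B ∨ C)   (De Morgan)
= ((B ∧ ¬C) ∨ (C ∧ ¬B)) ∧ (¬B ∨ C)   (double negation)
= (B ∨ C) ∧ (B ∨ ¬B) ∧ (¬C ∨ C) ∧ (¬C ∨ ¬B) ∧ (¬B ∨ C)   (distribute ∨ over ∧)
= (B ∨ C) ∧ (¬C ∨ ¬B) ∧ (¬B ∨ C)   (simplify)

(B ∨ C) ∧ (¬C ∨ ¬B) ∧ (¬B ∨ C)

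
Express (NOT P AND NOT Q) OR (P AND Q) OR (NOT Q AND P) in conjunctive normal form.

NOT Q OR P

(NOT P AND NOT Q) OR (P AND Q) OR (NOT Q AND P)
≡ (NOT P OR P OR NOT Q) AND (NOT P OR P OR P) AND (NOT P OR Q OR NOT Q) AND (NOT P OR Q OR P) AND (NOT Q OR P OR NOT Q) AND (NOT Q OR P OR P) AND (NOT Q OR Q OR NOT Q) AND (NOT Q OR Q OR P)   [distribute OR over AND]
≡ NOT Q OR P   [simplify]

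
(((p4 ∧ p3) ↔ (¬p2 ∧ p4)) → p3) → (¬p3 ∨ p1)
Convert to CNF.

¬p3 ∨ p1

(((p4 ∧ p3) ↔ (¬p2 ∧ p4)) → p3) → (¬p3 ∨ p1)
≡ ¬(((p4 ∧ p3) ↔ (¬p2 ∧ p4)) → p3) ∨ ¬p3 ∨ p1   — eliminate →
≡ ¬(¬((p4 ∧ p3) ↔ (¬p2 ∧ p4)) ∨ p3) ∨ ¬p3 ∨ p1   — eliminate →
≡ ¬(¬(((p4 ∧ p3) → (¬p2 ∧ p4)) ∧ ((¬p2 ∧ p4) → (p4 ∧ p3))) ∨ p3) ∨ ¬p3 ∨ p1   — eliminate ↔
≡ ¬(¬((¬(p4 ∧ p3) ∨ (¬p2 ∧ p4)) ∧ ((¬p2 ∧ p4) → (p4 ∧ p3))) ∨ p3) ∨ ¬p3 ∨ p1   — eliminate →
≡ ¬(¬((¬(p4 ∧ p3) ∨ (¬p2 ∧ p4)) ∧ (¬(¬p2 ∧ p4) ∨ (p4 ∧ p3))) ∨ p3) ∨ ¬p3 ∨ p1   — eliminate →
≡ (¬¬((¬(p4 ∧ p3) ∨ (¬p2 ∧ p4)) ∧ (¬(¬p2 ∧ p4) ∨ (p4 ∧ p3))) ∧ ¬p3) ∨ ¬p3 ∨ p1   — De Morgan
≡ ((¬(p4 ∧ p3) ∨ (¬p2 ∧ p4)) ∧ (¬(¬p2 ∧ p4) ∨ (p4 ∧ p3)) ∧ ¬p3) ∨ ¬p3 ∨ p1   — double negation
≡ ((¬p4 ∨ ¬p3 ∨ (¬p2 ∧ p4)) ∧ (¬(¬p2 ∧ p4) ∨ (p4 ∧ p3)) ∧ ¬p3) ∨ ¬p3 ∨ p1   — De Morgan
≡ ((¬p4 ∨ ¬p3 ∨ (¬p2 ∧ p4)) ∧ (¬¬p2 ∨ ¬p4 ∨ (p4 ∧ p3)) ∧ ¬p3) ∨ ¬p3 ∨ p1   — De Morgan
≡ ((¬p4 ∨ ¬p3 ∨ (¬p2 ∧ p4)) ∧ (p2 ∨ ¬p4 ∨ (p4 ∧ p3)) ∧ ¬p3) ∨ ¬p3 ∨ p1   — double negation
≡ (¬p4 ∨ ¬p3 ∨ ¬p2 ∨ ¬p3 ∨ p1) ∧ (¬p4 ∨ ¬p3 ∨ p4 ∨ ¬p3 ∨ p1) ∧ (p2 ∨ ¬p4 ∨ p4 ∨ ¬p3 ∨ p1) ∧ (p2 ∨ ¬p4 ∨ p3 ∨ ¬p3 ∨ p1) ∧ (¬p3 ∨ ¬p3 ∨ p1)   — distribute ∨ over ∧
≡ ¬p3 ∨ p1   — simplify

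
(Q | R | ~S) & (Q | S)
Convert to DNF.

Q | (R & S)

(Q | R | ~S) & (Q | S)
⇔ (Q & Q) | (Q & S) | (R & Q) | (R & S) | (~S & Q) | (~S & S)
⇔ Q | (R & S)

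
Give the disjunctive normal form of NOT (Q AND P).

NOT Q OR NOT P

NOT (Q AND P)
⇔ NOT Q OR NOT P   [De Morgan]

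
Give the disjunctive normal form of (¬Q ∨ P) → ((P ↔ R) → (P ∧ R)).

(¬Q ∨ P) → ((P ↔ R) → (P ∧ R))
⇔ ¬(¬Q ∨ P) ∨ ((P ↔ R) → (P ∧ R))
⇔ ¬(¬Q ∨ P) ∨ ¬(P ↔ R) ∨ (P ∧ R)
⇔ ¬(¬Q ∨ P) ∨ ¬((P → R) ∧ (R → P)) ∨ (P ∧ R)
⇔ ¬(¬Q ∨ P) ∨ ¬((¬P ∨ R) ∧ (R → P)) ∨ (P ∧ R)
⇔ ¬(¬Q ∨ P) ∨ ¬((¬P ∨ R) ∧ (¬R ∨ P)) ∨ (P ∧ R)
⇔ (¬¬Q ∧ ¬P) ∨ ¬((¬P ∨ R) ∧ (¬R ∨ P)) ∨ (P ∧ R)
⇔ (Q ∧ ¬P) ∨ ¬((¬P ∨ R) ∧ (¬R ∨ P)) ∨ (P ∧ R)
⇔ (Q ∧ ¬P) ∨ ¬(¬P ∨ R) ∨ ¬(¬R ∨ P) ∨ (P ∧ R)
⇔ (Q ∧ ¬P) ∨ (¬¬P ∧ ¬R) ∨ ¬(¬R ∨ P) ∨ (P ∧ R)
⇔ (Q ∧ ¬P) ∨ (P ∧ ¬R) ∨ ¬(¬R ∨ P) ∨ (P ∧ R)
⇔ (Q ∧ ¬P) ∨ (P ∧ ¬R) ∨ (¬¬R ∧ ¬P) ∨ (P ∧ R)
⇔ (Q ∧ ¬P) ∨ (P ∧ ¬R) ∨ (R ∧ ¬P) ∨ (P ∧ R)

(Q ∧ ¬P) ∨ (P ∧ ¬R) ∨ (R ∧ ¬P) ∨ (P ∧ R)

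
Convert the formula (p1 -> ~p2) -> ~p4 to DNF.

(p1 & p2) | ~p4

(p1 -> ~p2) -> ~p4
≡ ~(p1 -> ~p2) | ~p4   — eliminate ->
≡ ~(~p1 | ~p2) | ~p4   — eliminate ->
≡ (~~p1 & ~~p2) | ~p4   — De Morgan
≡ (p1 & ~~p2) | ~p4   — double negation
≡ (p1 & p2) | ~p4   — double negation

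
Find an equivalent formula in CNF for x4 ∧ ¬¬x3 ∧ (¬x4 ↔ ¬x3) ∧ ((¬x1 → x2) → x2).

x4 ∧ x3 ∧ (¬x1 ∨ x2)

x4 ∧ ¬¬x3 ∧ (¬x4 ↔ ¬x3) ∧ ((¬x1 → x2) → x2)
≡ x4 ∧ ¬¬x3 ∧ (¬x4 → ¬x3) ∧ (¬x3 → ¬x4) ∧ ((¬x1 → x2) → x2)   (eliminate ↔)
≡ x4 ∧ ¬¬x3 ∧ (¬¬x4 ∨ ¬x3) ∧ (¬x3 → ¬x4) ∧ ((¬x1 → x2) → x2)   (eliminate →)
≡ x4 ∧ ¬¬x3 ∧ (¬¬x4 ∨ ¬x3) ∧ (¬¬x3 ∨ ¬x4) ∧ ((¬x1 → x2) → x2)   (eliminate →)
≡ x4 ∧ ¬¬x3 ∧ (¬¬x4 ∨ ¬x3) ∧ (¬¬x3 ∨ ¬x4) ∧ (¬(¬x1 → x2) ∨ x2)   (eliminate →)
≡ x4 ∧ ¬¬x3 ∧ (¬¬x4 ∨ ¬x3) ∧ (¬¬x3 ∨ ¬x4) ∧ (¬(¬¬x1 ∨ x2) ∨ x2)   (eliminate →)
≡ x4 ∧ x3 ∧ (¬¬x4 ∨ ¬x3) ∧ (¬¬x3 ∨ ¬x4) ∧ (¬(¬¬x1 ∨ x2) ∨ x2)   (double negation)
≡ x4 ∧ x3 ∧ (x4 ∨ ¬x3) ∧ (¬¬x3 ∨ ¬x4) ∧ (¬(¬¬x1 ∨ x2) ∨ x2)   (double negation)
≡ x4 ∧ x3 ∧ (x4 ∨ ¬x3) ∧ (x3 ∨ ¬x4) ∧ (¬(¬¬x1 ∨ x2) ∨ x2)   (double negation)
≡ x4 ∧ x3 ∧ (x4 ∨ ¬x3) ∧ (x3 ∨ ¬x4) ∧ (¬¬¬x1 ∧ ¬x2 ∨ x2)   (De Morgan)
≡ x4 ∧ x3 ∧ (x4 ∨ ¬x3) ∧ (x3 ∨ ¬x4) ∧ (¬x1 ∧ ¬x2 ∨ x2)   (double negation)
≡ x4 ∧ x3 ∧ (x4 ∨ ¬x3) ∧ (x3 ∨ ¬x4) ∧ (¬x1 ∨ x2) ∧ (¬x2 ∨ x2)   (distribute ∨ over ∧)
≡ x4 ∧ x3 ∧ (¬x1 ∨ x2)   (simplify)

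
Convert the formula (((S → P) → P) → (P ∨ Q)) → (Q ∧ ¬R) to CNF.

(S ∨ P ∨ Q) ∧ (S ∨ P ∨ ¬R) ∧ (¬P ∨ Q) ∧ (¬P ∨ ¬R) ∧ (¬Q ∨ ¬R)

(((S → P) → P) → (P ∨ Q)) → (Q ∧ ¬R)
⇔ ¬(((S → P) → P) → (P ∨ Q)) ∨ (Q ∧ ¬R)   [eliminate →]
⇔ ¬(¬((S → P) → P) ∨ P ∨ Q) ∨ (Q ∧ ¬R)   [eliminate →]
⇔ ¬(¬(¬(S → P) ∨ P) ∨ P ∨ Q) ∨ (Q ∧ ¬R)   [eliminate →]
⇔ ¬(¬(¬(¬S ∨ P) ∨ P) ∨ P ∨ Q) ∨ (Q ∧ ¬R)   [eliminate →]
⇔ (¬¬(¬(¬S ∨ P) ∨ P) ∧ ¬P ∧ ¬Q) ∨ (Q ∧ ¬R)   [De Morgan]
⇔ ((¬(¬S ∨ P) ∨ P) ∧ ¬P ∧ ¬Q) ∨ (Q ∧ ¬R)   [double negation]
⇔ (((¬¬S ∧ ¬P) ∨ P) ∧ ¬P ∧ ¬Q) ∨ (Q ∧ ¬R)   [De Morgan]
⇔ (((S ∧ ¬P) ∨ P) ∧ ¬P ∧ ¬Q) ∨ (Q ∧ ¬R)   [double negation]
⇔ (S ∨ P ∨ Q) ∧ (S ∨ P ∨ ¬R) ∧ (¬P ∨ P ∨ Q) ∧ (¬P ∨ P ∨ ¬R) ∧ (¬P ∨ Q) ∧ (¬P ∨ ¬R) ∧ (¬Q ∨ Q) ∧ (¬Q ∨ ¬R)   [distribute ∨ over ∧]
⇔ (S ∨ P ∨ Q) ∧ (S ∨ P ∨ ¬R) ∧ (¬P ∨ Q) ∧ (¬P ∨ ¬R) ∧ (¬Q ∨ ¬R)   [simplify]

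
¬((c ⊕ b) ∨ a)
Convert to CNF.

(¬c ∨ b) ∧ (¬b ∨ c) ∧ ¬a

¬((c ⊕ b) ∨ a)
≡ ¬((c ∨ b) ∧ ¬(c ∧ b) ∨ a)   [expand ⊕]
≡ ¬((c ∨ b) ∧ ¬(c ∧ b)) ∧ ¬a   [De Morgan]
≡ (¬(c ∨ b) ∨ ¬¬(c ∧ b)) ∧ ¬a   [De Morgan]
≡ (¬c ∧ ¬b ∨ ¬¬(c ∧ b)) ∧ ¬a   [De Morgan]
≡ (¬c ∧ ¬b ∨ c ∧ b) ∧ ¬a   [double negation]
≡ (¬c ∨ c) ∧ (¬c ∨ b) ∧ (¬b ∨ c) ∧ (¬b ∨ b) ∧ ¬a   [distribute ∨ over ∧]
≡ (¬c ∨ b) ∧ (¬b ∨ c) ∧ ¬a   [simplify]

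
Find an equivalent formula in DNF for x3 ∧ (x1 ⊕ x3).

x3 ∧ (x1 ⊕ x3)
≡ x3 ∧ ((x1 ∧ ¬x3) ∨ (¬x1 ∧ x3))
≡ (x3 ∧ x1 ∧ ¬x3) ∨ (x3 ∧ ¬x1 ∧ x3)
≡ x3 ∧ ¬x1

x3 ∧ ¬x1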